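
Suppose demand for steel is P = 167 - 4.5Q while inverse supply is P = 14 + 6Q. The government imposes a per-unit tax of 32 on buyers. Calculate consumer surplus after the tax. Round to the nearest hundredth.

298.80

Without the tax, 167 - 4.5Q = 14 + 6Q so Q* = 14.5714 and P* = 101.4286.
With the tax, buyers' net willingness to pay falls by 32: (167 - 32) - 4.5Q = 14 + 6Q, so Q_t = 11.5238. Buyers pay P_b = 115.1429; sellers receive P_s = P_b - 32 = 83.1429.
CS = (1/2)(Q_t)(167 - P_b) = (1/2)(11.5238)(51.8571) = 298.7959.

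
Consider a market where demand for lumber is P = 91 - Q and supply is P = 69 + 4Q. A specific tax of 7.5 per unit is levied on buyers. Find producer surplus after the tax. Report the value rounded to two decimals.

16.82

Without the tax, 91 - Q = 69 + 4Q so Q* = 4.4 and P* = 86.6.
With the tax, buyers' net willingness to pay falls by 7.5: (91 - 7.5) - Q = 69 + 4Q, so Q_t = 2.9. Buyers pay P_b = 88.1; sellers receive P_s = P_b - 7.5 = 80.6.
Producer surplus is the triangle above supply below P_s: (1/2)(2.9)(80.6 - 69) = 16.82.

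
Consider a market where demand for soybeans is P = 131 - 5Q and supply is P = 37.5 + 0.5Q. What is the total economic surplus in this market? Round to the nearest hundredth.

794.75

Equilibrium: 131 - 5Q = 37.5 + 0.5Q, so Q* = 17 and P* = 46.
Total surplus is the full triangle between the curves from 0 to Q*: (1/2)(17)(131 - 37.5) = 794.75.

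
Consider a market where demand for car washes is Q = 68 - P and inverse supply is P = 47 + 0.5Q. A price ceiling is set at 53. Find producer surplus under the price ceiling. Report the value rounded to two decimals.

Rewriting demand in inverse form: P = 68 - Q.
Free-market equilibrium: 68 - Q = 47 + 0.5Q gives Q* = 14, P* = 54.
At P = 53, sellers supply (53 - 47)/0.5 = 12 while buyers want more, so the quantity traded is 12 at price 53.
PS is the triangle above supply below 53: (1/2)(12)(53 - 47) = 36.

36.00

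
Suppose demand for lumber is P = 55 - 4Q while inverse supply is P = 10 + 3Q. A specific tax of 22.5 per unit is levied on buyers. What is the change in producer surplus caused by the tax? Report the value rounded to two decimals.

Pre-tax equilibrium: 55 - 4Q = 10 + 3Q gives Q* = 6.4286, P* = 29.2857.
A tax on buyers shifts demand down by 22.5: (55 - 22.5) - 4Q = 10 + 3Q, so Q_t = 3.2143. Buyers pay P_b = 42.1429; sellers receive P_s = P_b - 22.5 = 19.6429.
PS falls from (1/2)(6.4286)(19.2857) = 61.9898 to (1/2)(3.2143)(9.6429) = 15.4974, a change of -46.4923.

-46.49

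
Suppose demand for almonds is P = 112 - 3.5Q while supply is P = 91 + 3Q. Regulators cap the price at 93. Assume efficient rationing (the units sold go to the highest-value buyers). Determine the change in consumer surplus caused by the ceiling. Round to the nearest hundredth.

-6.38

Free-market equilibrium: 112 - 3.5Q = 91 + 3Q gives Q* = 3.2308, P* = 100.6923.
At P = 93, sellers supply (93 - 91)/3 = 0.6667 while buyers want more, so the quantity traded is 0.6667 at price 93.
CS goes from (1/2)(3.2308)(11.3077) = 18.2663 to 11.8889 (computed as (112 - 93)(0.6667) - (1/2)(3.5)(0.6667)^2), a change of -6.3774.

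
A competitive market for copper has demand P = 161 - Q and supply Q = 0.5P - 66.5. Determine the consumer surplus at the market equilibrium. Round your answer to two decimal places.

Rewriting supply in inverse form: P = 133 + 2Q.
Set 161 - Q = 133 + 2Q, which gives 28 = 3Q, so Q* = 9.3333 and P* = 161 - (9.3333) = 151.6667.
CS is the area between the demand curve and P* from 0 to Q*: (1/2)(9.3333)(9.3333) = 43.5556.

43.56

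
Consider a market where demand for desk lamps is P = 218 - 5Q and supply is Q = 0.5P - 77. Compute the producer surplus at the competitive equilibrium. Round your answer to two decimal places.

83.59

Rewriting supply in inverse form: P = 154 + 2Q.
Set 218 - 5Q = 154 + 2Q, which gives 64 = 7Q, so Q* = 9.1429 and P* = 218 - 5(9.1429) = 172.2857.
The supply curve's price intercept is 154, so PS = (1/2)(Q*)(P* - 154) = (1/2)(9.1429)(18.2857) = 83.5918.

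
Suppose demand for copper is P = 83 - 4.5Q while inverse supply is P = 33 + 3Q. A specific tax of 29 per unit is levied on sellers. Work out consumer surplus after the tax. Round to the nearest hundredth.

17.64

Pre-tax equilibrium: 83 - 4.5Q = 33 + 3Q gives Q* = 6.6667, P* = 53.
A tax on sellers shifts supply up by 29: 83 - 4.5Q = 33 + 3Q + 29, so Q_t = 2.8. Buyers pay P_b = 70.4; sellers receive P_s = P_b - 29 = 41.4.
Consumer surplus is the triangle under demand above P_b: (1/2)(2.8)(83 - 70.4) = 17.64.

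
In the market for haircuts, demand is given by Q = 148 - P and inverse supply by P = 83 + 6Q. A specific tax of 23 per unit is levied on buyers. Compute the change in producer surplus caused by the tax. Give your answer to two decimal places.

-150.67

Rewriting demand in inverse form: P = 148 - Q.
Without the tax, 148 - Q = 83 + 6Q so Q* = 9.2857 and P* = 138.7143.
A tax on buyers shifts demand down by 23: (148 - 23) - Q = 83 + 6Q, so Q_t = 6. Buyers pay P_b = 142; sellers receive P_s = P_b - 23 = 119.
Producers lose the trapezoid between P_s and P* out to Q_t plus the triangle from Q_t to Q*: change in PS = 108 - 258.6735 = -150.6735.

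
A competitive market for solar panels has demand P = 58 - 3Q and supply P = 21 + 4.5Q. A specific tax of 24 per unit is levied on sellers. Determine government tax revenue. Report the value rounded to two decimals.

Without the tax, 58 - 3Q = 21 + 4.5Q so Q* = 4.9333 and P* = 43.2.
With the tax, sellers need 24 more per unit: 58 - 3Q = 21 + 4.5Q + 24, so Q_t = 1.7333. Buyers pay P_b = 52.8; sellers receive P_s = P_b - 24 = 28.8.
Revenue is the tax times quantity traded: 24 x 1.7333 = 41.6.

41.60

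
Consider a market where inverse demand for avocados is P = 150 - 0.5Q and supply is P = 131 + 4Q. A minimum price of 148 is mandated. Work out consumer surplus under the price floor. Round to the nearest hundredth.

4.00

Without the control, 150 - 0.5Q = 131 + 4Q so Q* = 4.2222 and P* = 147.8889.
At the floor price 148, quantity demanded is (150 - 148)/0.5 = 4; demand is the short side, so Q = 4 trades at P = 148.
CS is the triangle under demand above 148: (1/2)(4)(150 - 148) = 4.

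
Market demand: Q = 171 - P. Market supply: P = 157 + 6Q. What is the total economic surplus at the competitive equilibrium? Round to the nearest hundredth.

14.00

Rewriting demand in inverse form: P = 171 - Q.
Setting demand equal to supply, 14 = 7Q, so Q* = 2 and P* = 169.
Total surplus is the full triangle between the curves from 0 to Q*: (1/2)(2)(171 - 157) = 14.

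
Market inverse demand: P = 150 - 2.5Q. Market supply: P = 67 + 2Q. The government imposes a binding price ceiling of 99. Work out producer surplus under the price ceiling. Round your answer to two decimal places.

256.00

Without the control, 150 - 2.5Q = 67 + 2Q so Q* = 18.4444 and P* = 103.8889.
At P = 99, sellers supply (99 - 67)/2 = 16 while buyers want more, so the quantity traded is 16 at price 99.
PS is the triangle above supply below 99: (1/2)(16)(99 - 67) = 256.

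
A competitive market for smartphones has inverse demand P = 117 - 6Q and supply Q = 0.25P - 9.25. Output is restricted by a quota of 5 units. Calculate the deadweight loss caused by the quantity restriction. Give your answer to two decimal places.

Rewriting supply in inverse form: P = 37 + 4Q.
Unrestricted equilibrium: Q* = (117 - 37)/(6 + 4) = 8.
At Q = 5 the demand price is 117 - 6(5) = 87 and the supply price is 37 + 4(5) = 57.
Deadweight loss is the triangle between the curves from 5 to 8: (1/2)(87 - 57)(8 - 5) = 45.

45.00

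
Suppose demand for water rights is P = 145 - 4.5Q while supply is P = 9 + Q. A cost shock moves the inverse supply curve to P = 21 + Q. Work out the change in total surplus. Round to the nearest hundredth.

Initial equilibrium: Q_0 = 24.7273, P_0 = 33.7273; CS_0 = (1/2)(24.7273)(111.2727) = 1375.7355, PS_0 = (1/2)(24.7273)(24.7273) = 305.719.
New equilibrium: 145 - 4.5Q = 21 + Q gives Q_1 = 22.5455, P_1 = 43.5455; CS_1 = 1143.6694, PS_1 = 254.1488.
Change in total surplus = (1143.6694 + 254.1488) - (1375.7355 + 305.719) = -283.6364.

-283.64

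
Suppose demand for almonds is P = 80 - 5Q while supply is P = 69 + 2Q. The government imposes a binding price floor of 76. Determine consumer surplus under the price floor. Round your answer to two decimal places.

Free-market equilibrium: 80 - 5Q = 69 + 2Q gives Q* = 1.5714, P* = 72.1429.
At the floor price 76, quantity demanded is (80 - 76)/5 = 0.8; demand is the short side, so Q = 0.8 trades at P = 76.
CS is the triangle under demand above 76: (1/2)(0.8)(80 - 76) = 1.6.

1.60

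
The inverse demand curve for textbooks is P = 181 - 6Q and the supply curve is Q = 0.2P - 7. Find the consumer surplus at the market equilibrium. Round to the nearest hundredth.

Rewriting supply in inverse form: P = 35 + 5Q.
Equilibrium: 181 - 6Q = 35 + 5Q, so Q* = 13.2727 and P* = 101.3636.
Consumer surplus is the triangle under demand above P*: (1/2)(13.2727)(181 - 101.3636) = (1/2)(13.2727)(79.6364) = 528.4959.

528.50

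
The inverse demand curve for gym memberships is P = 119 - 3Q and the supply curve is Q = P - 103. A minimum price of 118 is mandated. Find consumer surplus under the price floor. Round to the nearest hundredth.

0.17

Rewriting supply in inverse form: P = 103 + Q.
Free-market equilibrium: 119 - 3Q = 103 + Q gives Q* = 4, P* = 107.
At P = 118, buyers demand (119 - 118)/3 = 0.3333 while sellers would supply more, so the quantity traded is 0.3333 at price 118.
CS is the triangle under demand above 118: (1/2)(0.3333)(119 - 118) = 0.1667.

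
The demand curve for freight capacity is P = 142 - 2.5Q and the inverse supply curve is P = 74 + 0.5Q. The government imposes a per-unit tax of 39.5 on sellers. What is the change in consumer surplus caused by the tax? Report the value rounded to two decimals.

-529.41

Without the tax, 142 - 2.5Q = 74 + 0.5Q so Q* = 22.6667 and P* = 85.3333.
With the tax, sellers need 39.5 more per unit: 142 - 2.5Q = 74 + 0.5Q + 39.5, so Q_t = 9.5. Buyers pay P_b = 118.25; sellers receive P_s = P_b - 39.5 = 78.75.
CS falls from (1/2)(22.6667)(56.6667) = 642.2222 to (1/2)(9.5)(23.75) = 112.8125, a change of -529.4097.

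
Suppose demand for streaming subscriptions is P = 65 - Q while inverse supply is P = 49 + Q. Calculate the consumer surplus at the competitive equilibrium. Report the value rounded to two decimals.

Equilibrium: 65 - Q = 49 + Q, so Q* = 8 and P* = 57.
The demand choke price is 65, so CS = (1/2)(Q*)(65 - P*) = (1/2)(8)(8) = 32.

32.00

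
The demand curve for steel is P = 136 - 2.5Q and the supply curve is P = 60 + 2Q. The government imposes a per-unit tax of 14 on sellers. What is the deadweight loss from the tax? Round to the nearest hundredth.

21.78

Pre-tax equilibrium: 136 - 2.5Q = 60 + 2Q gives Q* = 16.8889, P* = 93.7778.
A tax on sellers shifts supply up by 14: 136 - 2.5Q = 60 + 2Q + 14, so Q_t = 13.7778. Buyers pay P_b = 101.5556; sellers receive P_s = P_b - 14 = 87.5556.
Deadweight loss is the triangle between the curves from Q_t to Q*: (1/2)(16.8889 - 13.7778)(14) = 21.7778.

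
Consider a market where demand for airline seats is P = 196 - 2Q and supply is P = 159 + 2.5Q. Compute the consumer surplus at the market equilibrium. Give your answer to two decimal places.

67.60

Set 196 - 2Q = 159 + 2.5Q, which gives 37 = 4.5Q, so Q* = 8.2222 and P* = 196 - 2(8.2222) = 179.5556.
CS is the area between the demand curve and P* from 0 to Q*: (1/2)(8.2222)(16.4444) = 67.6049.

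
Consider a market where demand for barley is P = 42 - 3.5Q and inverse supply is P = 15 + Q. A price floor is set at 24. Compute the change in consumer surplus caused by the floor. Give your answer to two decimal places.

Without the control, 42 - 3.5Q = 15 + Q so Q* = 6 and P* = 21.
At the floor price 24, quantity demanded is (42 - 24)/3.5 = 5.1429; demand is the short side, so Q = 5.1429 trades at P = 24.
CS goes from (1/2)(6)(21) = 63 to 46.2857 (computed as (42 - 24)(5.1429) - (1/2)(3.5)(5.1429)^2), a change of -16.7143.

-16.71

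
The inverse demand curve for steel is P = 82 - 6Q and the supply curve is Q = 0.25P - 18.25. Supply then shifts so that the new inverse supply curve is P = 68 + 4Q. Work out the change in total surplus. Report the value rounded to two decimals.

Rewriting supply in inverse form: P = 73 + 4Q.
Initial equilibrium: Q_0 = 0.9, P_0 = 76.6; CS_0 = (1/2)(0.9)(5.4) = 2.43, PS_0 = (1/2)(0.9)(3.6) = 1.62.
New equilibrium: 82 - 6Q = 68 + 4Q gives Q_1 = 1.4, P_1 = 73.6; CS_1 = 5.88, PS_1 = 3.92.
Change in total surplus = (5.88 + 3.92) - (2.43 + 1.62) = 5.75.

5.75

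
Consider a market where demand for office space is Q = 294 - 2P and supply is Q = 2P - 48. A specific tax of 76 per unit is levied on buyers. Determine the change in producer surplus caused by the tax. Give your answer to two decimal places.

-3230.00

Rewriting demand in inverse form: P = 147 - 0.5Q.
Rewriting supply in inverse form: P = 24 + 0.5Q.
Pre-tax equilibrium: 147 - 0.5Q = 24 + 0.5Q gives Q* = 123, P* = 85.5.
A tax on buyers shifts demand down by 76: (147 - 76) - 0.5Q = 24 + 0.5Q, so Q_t = 47. Buyers pay P_b = 123.5; sellers receive P_s = P_b - 76 = 47.5.
Producers lose the trapezoid between P_s and P* out to Q_t plus the triangle from Q_t to Q*: change in PS = 552.25 - 3782.25 = -3230.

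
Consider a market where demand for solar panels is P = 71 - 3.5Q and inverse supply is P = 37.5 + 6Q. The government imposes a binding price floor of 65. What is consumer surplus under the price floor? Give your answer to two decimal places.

Free-market equilibrium: 71 - 3.5Q = 37.5 + 6Q gives Q* = 3.5263, P* = 58.6579.
At the floor price 65, quantity demanded is (71 - 65)/3.5 = 1.7143; demand is the short side, so Q = 1.7143 trades at P = 65.
CS is the triangle under demand above 65: (1/2)(1.7143)(71 - 65) = 5.1429.

5.14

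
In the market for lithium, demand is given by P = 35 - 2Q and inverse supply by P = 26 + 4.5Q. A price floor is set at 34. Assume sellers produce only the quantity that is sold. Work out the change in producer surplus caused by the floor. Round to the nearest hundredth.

-0.88

Without the control, 35 - 2Q = 26 + 4.5Q so Q* = 1.3846 and P* = 32.2308.
At the floor price 34, quantity demanded is (35 - 34)/2 = 0.5; demand is the short side, so Q = 0.5 trades at P = 34.
PS goes from (1/2)(1.3846)(6.2308) = 4.3136 to 3.4375 (computed as (34 - 26)(0.5) - (1/2)(4.5)(0.5)^2), a change of -0.8761.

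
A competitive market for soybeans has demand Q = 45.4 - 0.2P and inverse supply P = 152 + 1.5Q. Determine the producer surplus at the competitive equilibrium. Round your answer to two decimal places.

99.85

Rewriting demand in inverse form: P = 227 - 5Q.
Set 227 - 5Q = 152 + 1.5Q, which gives 75 = 6.5Q, so Q* = 11.5385 and P* = 227 - 5(11.5385) = 169.3077.
Producer surplus is the triangle above supply below P*: (1/2)(11.5385)(169.3077 - 152) = (1/2)(11.5385)(17.3077) = 99.8521.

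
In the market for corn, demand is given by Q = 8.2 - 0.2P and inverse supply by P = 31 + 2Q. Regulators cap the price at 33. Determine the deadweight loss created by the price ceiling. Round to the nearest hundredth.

Rewriting demand in inverse form: P = 41 - 5Q.
Free-market equilibrium: 41 - 5Q = 31 + 2Q gives Q* = 1.4286, P* = 33.8571.
At the ceiling price 33, quantity supplied is (33 - 31)/2 = 1; supply is the short side, so Q = 1 trades at P = 33.
The lost-trades triangle has base Q* - 1 = 0.4286 and height equal to the gap between the curves at Q = 1, which is 36 - 33 = 3. DWL = (1/2)(0.4286)(3) = 0.6429.

0.64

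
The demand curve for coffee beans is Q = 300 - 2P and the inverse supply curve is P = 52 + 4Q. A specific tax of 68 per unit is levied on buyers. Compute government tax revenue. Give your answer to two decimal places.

Rewriting demand in inverse form: P = 150 - 0.5Q.
Pre-tax equilibrium: 150 - 0.5Q = 52 + 4Q gives Q* = 21.7778, P* = 139.1111.
With the tax, buyers' net willingness to pay falls by 68: (150 - 68) - 0.5Q = 52 + 4Q, so Q_t = 6.6667. Buyers pay P_b = 146.6667; sellers receive P_s = P_b - 68 = 78.6667.
Revenue is the tax times quantity traded: 68 x 6.6667 = 453.3333.

453.33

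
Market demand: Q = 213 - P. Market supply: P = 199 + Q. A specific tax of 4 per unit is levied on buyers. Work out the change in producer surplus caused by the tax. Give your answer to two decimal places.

-12.00

Rewriting demand in inverse form: P = 213 - Q.
Without the tax, 213 - Q = 199 + Q so Q* = 7 and P* = 206.
With the tax, buyers' net willingness to pay falls by 4: (213 - 4) - Q = 199 + Q, so Q_t = 5. Buyers pay P_b = 208; sellers receive P_s = P_b - 4 = 204.
PS falls from (1/2)(7)(7) = 24.5 to (1/2)(5)(5) = 12.5, a change of -12.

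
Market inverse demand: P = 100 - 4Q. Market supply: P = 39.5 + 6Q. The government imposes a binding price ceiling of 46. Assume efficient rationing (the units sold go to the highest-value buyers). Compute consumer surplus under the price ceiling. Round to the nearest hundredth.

Free-market equilibrium: 100 - 4Q = 39.5 + 6Q gives Q* = 6.05, P* = 75.8.
At P = 46, sellers supply (46 - 39.5)/6 = 1.0833 while buyers want more, so the quantity traded is 1.0833 at price 46.
The demand price at Q = 1.0833 is 95.6667. CS is the trapezoid between demand and 46 over [0, 1.0833]: (1/2)[(100 - 46) + (95.6667 - 46)](1.0833) = 56.1528.

56.15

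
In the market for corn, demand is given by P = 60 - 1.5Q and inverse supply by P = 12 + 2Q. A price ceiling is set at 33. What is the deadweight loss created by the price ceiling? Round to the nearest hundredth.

Without the control, 60 - 1.5Q = 12 + 2Q so Q* = 13.7143 and P* = 39.4286.
At P = 33, sellers supply (33 - 12)/2 = 10.5 while buyers want more, so the quantity traded is 10.5 at price 33.
At Q = 10.5 the demand price is 44.25 and the supply price is 33. Deadweight loss is the triangle between the curves from 10.5 to 13.7143: (1/2)(44.25 - 33)(13.7143 - 10.5) = 18.0804.

18.08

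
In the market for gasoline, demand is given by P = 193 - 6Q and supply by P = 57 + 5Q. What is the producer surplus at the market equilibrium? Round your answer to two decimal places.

Equilibrium: 193 - 6Q = 57 + 5Q, so Q* = 12.3636 and P* = 118.8182.
PS is the area between P* and the supply curve from 0 to Q*: (1/2)(12.3636)(61.8182) = 382.1488.

382.15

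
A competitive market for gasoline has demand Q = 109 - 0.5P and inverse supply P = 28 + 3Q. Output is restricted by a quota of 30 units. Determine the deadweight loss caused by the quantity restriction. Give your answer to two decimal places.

Rewriting demand in inverse form: P = 218 - 2Q.
Without the quota, 218 - 2Q = 28 + 3Q gives Q* = 38.
At Q = 30 the demand price is 218 - 2(30) = 158 and the supply price is 28 + 3(30) = 118.
DWL = (1/2)(gap between curves at 30) x (Q* - 30) = (1/2)(40)(8) = 160.

160.00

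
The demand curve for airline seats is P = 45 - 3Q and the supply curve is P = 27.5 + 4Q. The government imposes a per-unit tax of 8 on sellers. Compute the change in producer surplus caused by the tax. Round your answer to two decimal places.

Pre-tax equilibrium: 45 - 3Q = 27.5 + 4Q gives Q* = 2.5, P* = 37.5.
A tax on sellers shifts supply up by 8: 45 - 3Q = 27.5 + 4Q + 8, so Q_t = 1.3571. Buyers pay P_b = 40.9286; sellers receive P_s = P_b - 8 = 32.9286.
PS falls from (1/2)(2.5)(10) = 12.5 to (1/2)(1.3571)(5.4286) = 3.6837, a change of -8.8163.

-8.82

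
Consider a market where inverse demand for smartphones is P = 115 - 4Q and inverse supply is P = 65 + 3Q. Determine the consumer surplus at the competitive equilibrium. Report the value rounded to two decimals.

Set 115 - 4Q = 65 + 3Q, which gives 50 = 7Q, so Q* = 7.1429 and P* = 115 - 4(7.1429) = 86.4286.
Consumer surplus is the triangle under demand above P*: (1/2)(7.1429)(115 - 86.4286) = (1/2)(7.1429)(28.5714) = 102.0408.

102.04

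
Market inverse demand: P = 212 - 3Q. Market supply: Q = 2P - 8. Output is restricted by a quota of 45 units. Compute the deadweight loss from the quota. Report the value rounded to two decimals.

364.32

Rewriting supply in inverse form: P = 4 + 0.5Q.
Unrestricted equilibrium: Q* = (212 - 4)/(3 + 0.5) = 59.4286.
At Q = 45 the demand price is 212 - 3(45) = 77 and the supply price is 4 + 0.5(45) = 26.5.
Deadweight loss is the triangle between the curves from 45 to 59.4286: (1/2)(77 - 26.5)(59.4286 - 45) = 364.3214.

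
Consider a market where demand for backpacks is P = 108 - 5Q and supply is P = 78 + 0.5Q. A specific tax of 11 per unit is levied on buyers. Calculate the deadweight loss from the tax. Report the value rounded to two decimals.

Without the tax, 108 - 5Q = 78 + 0.5Q so Q* = 5.4545 and P* = 80.7273.
With the tax, buyers' net willingness to pay falls by 11: (108 - 11) - 5Q = 78 + 0.5Q, so Q_t = 3.4545. Buyers pay P_b = 90.7273; sellers receive P_s = P_b - 11 = 79.7273.
The welfare triangle lost has base Q* - Q_t = 2 and height t = 11, so DWL = (1/2)(2)(11) = 11.

11.00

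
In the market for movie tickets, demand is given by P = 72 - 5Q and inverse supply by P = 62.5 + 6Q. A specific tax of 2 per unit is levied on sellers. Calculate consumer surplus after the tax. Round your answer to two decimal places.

Pre-tax equilibrium: 72 - 5Q = 62.5 + 6Q gives Q* = 0.8636, P* = 67.6818.
With the tax, sellers need 2 more per unit: 72 - 5Q = 62.5 + 6Q + 2, so Q_t = 0.6818. Buyers pay P_b = 68.5909; sellers receive P_s = P_b - 2 = 66.5909.
CS = (1/2)(Q_t)(72 - P_b) = (1/2)(0.6818)(3.4091) = 1.1622.

1.16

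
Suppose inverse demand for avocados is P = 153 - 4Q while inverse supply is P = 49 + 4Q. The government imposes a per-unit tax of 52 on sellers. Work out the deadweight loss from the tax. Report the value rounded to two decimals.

169.00

Without the tax, 153 - 4Q = 49 + 4Q so Q* = 13 and P* = 101.
With the tax, sellers need 52 more per unit: 153 - 4Q = 49 + 4Q + 52, so Q_t = 6.5. Buyers pay P_b = 127; sellers receive P_s = P_b - 52 = 75.
The welfare triangle lost has base Q* - Q_t = 6.5 and height t = 52, so DWL = (1/2)(6.5)(52) = 169.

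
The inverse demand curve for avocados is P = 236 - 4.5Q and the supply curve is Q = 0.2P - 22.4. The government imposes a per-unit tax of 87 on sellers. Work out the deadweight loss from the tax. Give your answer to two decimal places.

398.37

Rewriting supply in inverse form: P = 112 + 5Q.
Pre-tax equilibrium: 236 - 4.5Q = 112 + 5Q gives Q* = 13.0526, P* = 177.2632.
A tax on sellers shifts supply up by 87: 236 - 4.5Q = 112 + 5Q + 87, so Q_t = 3.8947. Buyers pay P_b = 218.4737; sellers receive P_s = P_b - 87 = 131.4737.
The welfare triangle lost has base Q* - Q_t = 9.1579 and height t = 87, so DWL = (1/2)(9.1579)(87) = 398.3684.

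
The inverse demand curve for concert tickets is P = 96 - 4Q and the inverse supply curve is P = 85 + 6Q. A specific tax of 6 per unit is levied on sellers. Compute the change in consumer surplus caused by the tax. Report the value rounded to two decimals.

-1.92

Without the tax, 96 - 4Q = 85 + 6Q so Q* = 1.1 and P* = 91.6.
With the tax, sellers need 6 more per unit: 96 - 4Q = 85 + 6Q + 6, so Q_t = 0.5. Buyers pay P_b = 94; sellers receive P_s = P_b - 6 = 88.
Consumers lose the trapezoid between P* and P_b out to Q_t plus the triangle from Q_t to Q*: change in CS = 0.5 - 2.42 = -1.92.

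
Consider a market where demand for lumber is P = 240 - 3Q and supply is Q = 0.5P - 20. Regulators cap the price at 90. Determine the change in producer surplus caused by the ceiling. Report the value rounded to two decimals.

Rewriting supply in inverse form: P = 40 + 2Q.
Without the control, 240 - 3Q = 40 + 2Q so Q* = 40 and P* = 120.
At P = 90, sellers supply (90 - 40)/2 = 25 while buyers want more, so the quantity traded is 25 at price 90.
PS goes from (1/2)(40)(80) = 1600 to 625 (computed as (90 - 40)(25) - (1/2)(2)(25)^2), a change of -975.

-975.00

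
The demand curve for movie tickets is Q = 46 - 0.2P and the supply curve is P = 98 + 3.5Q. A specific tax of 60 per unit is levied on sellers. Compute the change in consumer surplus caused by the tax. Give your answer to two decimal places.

Rewriting demand in inverse form: P = 230 - 5Q.
Without the tax, 230 - 5Q = 98 + 3.5Q so Q* = 15.5294 and P* = 152.3529.
With the tax, sellers need 60 more per unit: 230 - 5Q = 98 + 3.5Q + 60, so Q_t = 8.4706. Buyers pay P_b = 187.6471; sellers receive P_s = P_b - 60 = 127.6471.
Consumers lose the trapezoid between P* and P_b out to Q_t plus the triangle from Q_t to Q*: change in CS = 179.3772 - 602.9066 = -423.5294.

-423.53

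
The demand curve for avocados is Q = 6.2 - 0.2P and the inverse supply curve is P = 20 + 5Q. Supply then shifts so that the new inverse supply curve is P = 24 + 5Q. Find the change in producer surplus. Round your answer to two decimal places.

-1.80

Rewriting demand in inverse form: P = 31 - 5Q.
Initial equilibrium: Q_0 = 1.1, P_0 = 25.5; CS_0 = (1/2)(1.1)(5.5) = 3.025, PS_0 = (1/2)(1.1)(5.5) = 3.025.
New equilibrium: 31 - 5Q = 24 + 5Q gives Q_1 = 0.7, P_1 = 27.5; CS_1 = 1.225, PS_1 = 1.225.
Change in producer surplus = 1.225 - 3.025 = -1.8.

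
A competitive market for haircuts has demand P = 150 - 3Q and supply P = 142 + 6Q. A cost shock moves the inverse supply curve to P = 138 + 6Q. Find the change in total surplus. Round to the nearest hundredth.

4.44

Initial equilibrium: Q_0 = 0.8889, P_0 = 147.3333; CS_0 = (1/2)(0.8889)(2.6667) = 1.1852, PS_0 = (1/2)(0.8889)(5.3333) = 2.3704.
New equilibrium: 150 - 3Q = 138 + 6Q gives Q_1 = 1.3333, P_1 = 146; CS_1 = 2.6667, PS_1 = 5.3333.
Change in total surplus = (2.6667 + 5.3333) - (1.1852 + 2.3704) = 4.4444.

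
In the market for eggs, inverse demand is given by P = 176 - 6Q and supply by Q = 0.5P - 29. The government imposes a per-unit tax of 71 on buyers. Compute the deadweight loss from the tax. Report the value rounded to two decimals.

315.06

Rewriting supply in inverse form: P = 58 + 2Q.
Pre-tax equilibrium: 176 - 6Q = 58 + 2Q gives Q* = 14.75, P* = 87.5.
With the tax, buyers' net willingness to pay falls by 71: (176 - 71) - 6Q = 58 + 2Q, so Q_t = 5.875. Buyers pay P_b = 140.75; sellers receive P_s = P_b - 71 = 69.75.
Deadweight loss is the triangle between the curves from Q_t to Q*: (1/2)(14.75 - 5.875)(71) = 315.0625.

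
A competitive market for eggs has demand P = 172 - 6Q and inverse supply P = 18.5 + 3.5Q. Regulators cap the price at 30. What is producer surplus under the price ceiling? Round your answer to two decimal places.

Free-market equilibrium: 172 - 6Q = 18.5 + 3.5Q gives Q* = 16.1579, P* = 75.0526.
At P = 30, sellers supply (30 - 18.5)/3.5 = 3.2857 while buyers want more, so the quantity traded is 3.2857 at price 30.
PS is the triangle above supply below 30: (1/2)(3.2857)(30 - 18.5) = 18.8929.

18.89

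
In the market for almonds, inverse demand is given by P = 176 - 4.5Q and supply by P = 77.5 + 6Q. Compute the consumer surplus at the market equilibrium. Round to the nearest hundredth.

198.01

Setting demand equal to supply, 98.5 = 10.5Q, so Q* = 9.381 and P* = 133.7857.
Consumer surplus is the triangle under demand above P*: (1/2)(9.381)(176 - 133.7857) = (1/2)(9.381)(42.2143) = 198.0051.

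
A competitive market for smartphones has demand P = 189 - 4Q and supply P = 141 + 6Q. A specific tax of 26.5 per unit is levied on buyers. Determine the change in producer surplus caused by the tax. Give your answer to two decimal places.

Without the tax, 189 - 4Q = 141 + 6Q so Q* = 4.8 and P* = 169.8.
A tax on buyers shifts demand down by 26.5: (189 - 26.5) - 4Q = 141 + 6Q, so Q_t = 2.15. Buyers pay P_b = 180.4; sellers receive P_s = P_b - 26.5 = 153.9.
PS falls from (1/2)(4.8)(28.8) = 69.12 to (1/2)(2.15)(12.9) = 13.8675, a change of -55.2525.

-55.25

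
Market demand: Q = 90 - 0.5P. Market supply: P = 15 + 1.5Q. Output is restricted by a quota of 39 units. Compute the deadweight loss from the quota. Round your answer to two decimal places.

116.04

Rewriting demand in inverse form: P = 180 - 2Q.
Unrestricted equilibrium: Q* = (180 - 15)/(2 + 1.5) = 47.1429.
At Q = 39 the demand price is 180 - 2(39) = 102 and the supply price is 15 + 1.5(39) = 73.5.
DWL = (1/2)(gap between curves at 39) x (Q* - 39) = (1/2)(28.5)(8.1429) = 116.0357.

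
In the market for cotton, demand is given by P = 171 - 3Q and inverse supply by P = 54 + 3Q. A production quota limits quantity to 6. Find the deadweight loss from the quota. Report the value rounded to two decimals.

Without the quota, 171 - 3Q = 54 + 3Q gives Q* = 19.5.
At Q = 6 the demand price is 171 - 3(6) = 153 and the supply price is 54 + 3(6) = 72.
Deadweight loss is the triangle between the curves from 6 to 19.5: (1/2)(153 - 72)(19.5 - 6) = 546.75.

546.75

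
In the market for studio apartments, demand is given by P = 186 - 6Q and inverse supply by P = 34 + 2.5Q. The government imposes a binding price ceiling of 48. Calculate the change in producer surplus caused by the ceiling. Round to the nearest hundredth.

Free-market equilibrium: 186 - 6Q = 34 + 2.5Q gives Q* = 17.8824, P* = 78.7059.
At the ceiling price 48, quantity supplied is (48 - 34)/2.5 = 5.6; supply is the short side, so Q = 5.6 trades at P = 48.
PS goes from (1/2)(17.8824)(44.7059) = 399.7232 to 39.2 (computed as (48 - 34)(5.6) - (1/2)(2.5)(5.6)^2), a change of -360.5232.

-360.52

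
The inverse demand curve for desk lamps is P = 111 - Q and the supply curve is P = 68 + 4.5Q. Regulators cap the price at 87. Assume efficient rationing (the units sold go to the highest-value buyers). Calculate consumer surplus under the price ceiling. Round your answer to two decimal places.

Free-market equilibrium: 111 - Q = 68 + 4.5Q gives Q* = 7.8182, P* = 103.1818.
At P = 87, sellers supply (87 - 68)/4.5 = 4.2222 while buyers want more, so the quantity traded is 4.2222 at price 87.
The demand price at Q = 4.2222 is 106.7778. CS is the trapezoid between demand and 87 over [0, 4.2222]: (1/2)[(111 - 87) + (106.7778 - 87)](4.2222) = 92.4198.

92.42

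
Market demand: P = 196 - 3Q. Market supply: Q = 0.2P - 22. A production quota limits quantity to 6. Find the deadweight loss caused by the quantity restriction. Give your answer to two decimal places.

Rewriting supply in inverse form: P = 110 + 5Q.
Unrestricted equilibrium: Q* = (196 - 110)/(3 + 5) = 10.75.
At Q = 6 the demand price is 196 - 3(6) = 178 and the supply price is 110 + 5(6) = 140.
DWL = (1/2)(gap between curves at 6) x (Q* - 6) = (1/2)(38)(4.75) = 90.25.

90.25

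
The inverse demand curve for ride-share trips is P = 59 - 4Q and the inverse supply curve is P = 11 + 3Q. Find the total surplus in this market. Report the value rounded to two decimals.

164.57

Equilibrium: 59 - 4Q = 11 + 3Q, so Q* = 6.8571 and P* = 31.5714.
Total surplus is the full triangle between the curves from 0 to Q*: (1/2)(6.8571)(59 - 11) = 164.5714.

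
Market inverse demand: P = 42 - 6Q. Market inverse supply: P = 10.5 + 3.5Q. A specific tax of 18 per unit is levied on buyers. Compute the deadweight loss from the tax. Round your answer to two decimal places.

17.05

Without the tax, 42 - 6Q = 10.5 + 3.5Q so Q* = 3.3158 and P* = 22.1053.
With the tax, buyers' net willingness to pay falls by 18: (42 - 18) - 6Q = 10.5 + 3.5Q, so Q_t = 1.4211. Buyers pay P_b = 33.4737; sellers receive P_s = P_b - 18 = 15.4737.
The welfare triangle lost has base Q* - Q_t = 1.8947 and height t = 18, so DWL = (1/2)(1.8947)(18) = 17.0526.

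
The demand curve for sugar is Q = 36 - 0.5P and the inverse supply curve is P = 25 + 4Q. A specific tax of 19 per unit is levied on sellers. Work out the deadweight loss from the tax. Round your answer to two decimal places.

Rewriting demand in inverse form: P = 72 - 2Q.
Without the tax, 72 - 2Q = 25 + 4Q so Q* = 7.8333 and P* = 56.3333.
A tax on sellers shifts supply up by 19: 72 - 2Q = 25 + 4Q + 19, so Q_t = 4.6667. Buyers pay P_b = 62.6667; sellers receive P_s = P_b - 19 = 43.6667.
Deadweight loss is the triangle between the curves from Q_t to Q*: (1/2)(7.8333 - 4.6667)(19) = 30.0833.

30.08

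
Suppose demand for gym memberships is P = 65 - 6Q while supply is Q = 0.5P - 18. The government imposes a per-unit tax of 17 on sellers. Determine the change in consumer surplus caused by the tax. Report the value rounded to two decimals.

-32.67

Rewriting supply in inverse form: P = 36 + 2Q.
Without the tax, 65 - 6Q = 36 + 2Q so Q* = 3.625 and P* = 43.25.
A tax on sellers shifts supply up by 17: 65 - 6Q = 36 + 2Q + 17, so Q_t = 1.5. Buyers pay P_b = 56; sellers receive P_s = P_b - 17 = 39.
CS falls from (1/2)(3.625)(21.75) = 39.4219 to (1/2)(1.5)(9) = 6.75, a change of -32.6719.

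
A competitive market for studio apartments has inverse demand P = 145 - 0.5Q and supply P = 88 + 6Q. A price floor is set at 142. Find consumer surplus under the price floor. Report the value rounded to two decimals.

9.00

Without the control, 145 - 0.5Q = 88 + 6Q so Q* = 8.7692 and P* = 140.6154.
At P = 142, buyers demand (145 - 142)/0.5 = 6 while sellers would supply more, so the quantity traded is 6 at price 142.
CS is the triangle under demand above 142: (1/2)(6)(145 - 142) = 9.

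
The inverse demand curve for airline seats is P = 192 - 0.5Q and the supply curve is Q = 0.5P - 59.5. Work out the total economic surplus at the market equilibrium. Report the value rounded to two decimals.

1065.80

Rewriting supply in inverse form: P = 119 + 2Q.
Setting demand equal to supply, 73 = 2.5Q, so Q* = 29.2 and P* = 177.4.
CS = (1/2)(29.2)(14.6) = 213.16 and PS = (1/2)(29.2)(58.4) = 852.64, so total surplus = 1065.8.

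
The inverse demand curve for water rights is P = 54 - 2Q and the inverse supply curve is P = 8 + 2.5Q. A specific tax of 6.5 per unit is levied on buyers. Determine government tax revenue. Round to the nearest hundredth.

Without the tax, 54 - 2Q = 8 + 2.5Q so Q* = 10.2222 and P* = 33.5556.
A tax on buyers shifts demand down by 6.5: (54 - 6.5) - 2Q = 8 + 2.5Q, so Q_t = 8.7778. Buyers pay P_b = 36.4444; sellers receive P_s = P_b - 6.5 = 29.9444.
Revenue is the tax times quantity traded: 6.5 x 8.7778 = 57.0556.

57.06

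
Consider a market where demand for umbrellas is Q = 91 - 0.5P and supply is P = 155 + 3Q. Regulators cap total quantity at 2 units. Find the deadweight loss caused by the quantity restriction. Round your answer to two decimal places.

28.90

Rewriting demand in inverse form: P = 182 - 2Q.
Without the quota, 182 - 2Q = 155 + 3Q gives Q* = 5.4.
At Q = 2 the demand price is 182 - 2(2) = 178 and the supply price is 155 + 3(2) = 161.
Deadweight loss is the triangle between the curves from 2 to 5.4: (1/2)(178 - 161)(5.4 - 2) = 28.9.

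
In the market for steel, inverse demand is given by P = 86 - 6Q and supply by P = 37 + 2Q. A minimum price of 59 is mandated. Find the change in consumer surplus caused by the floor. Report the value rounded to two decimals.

Without the control, 86 - 6Q = 37 + 2Q so Q* = 6.125 and P* = 49.25.
At the floor price 59, quantity demanded is (86 - 59)/6 = 4.5; demand is the short side, so Q = 4.5 trades at P = 59.
CS goes from (1/2)(6.125)(36.75) = 112.5469 to 60.75 (computed as (86 - 59)(4.5) - (1/2)(6)(4.5)^2), a change of -51.7969.

-51.80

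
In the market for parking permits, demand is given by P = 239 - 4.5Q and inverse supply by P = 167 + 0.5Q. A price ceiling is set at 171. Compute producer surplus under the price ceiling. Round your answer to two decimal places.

16.00

Without the control, 239 - 4.5Q = 167 + 0.5Q so Q* = 14.4 and P* = 174.2.
At the ceiling price 171, quantity supplied is (171 - 167)/0.5 = 8; supply is the short side, so Q = 8 trades at P = 171.
PS is the triangle above supply below 171: (1/2)(8)(171 - 167) = 16.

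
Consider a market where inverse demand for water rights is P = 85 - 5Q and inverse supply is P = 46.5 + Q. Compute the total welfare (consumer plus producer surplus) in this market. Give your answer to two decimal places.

Set 85 - 5Q = 46.5 + Q, which gives 38.5 = 6Q, so Q* = 6.4167 and P* = 85 - 5(6.4167) = 52.9167.
CS = (1/2)(6.4167)(32.0833) = 102.934 and PS = (1/2)(6.4167)(6.4167) = 20.5868, so total surplus = 123.5208.

123.52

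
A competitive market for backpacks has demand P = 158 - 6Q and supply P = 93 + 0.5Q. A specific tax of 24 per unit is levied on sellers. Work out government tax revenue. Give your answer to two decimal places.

151.38

Pre-tax equilibrium: 158 - 6Q = 93 + 0.5Q gives Q* = 10, P* = 98.
A tax on sellers shifts supply up by 24: 158 - 6Q = 93 + 0.5Q + 24, so Q_t = 6.3077. Buyers pay P_b = 120.1538; sellers receive P_s = P_b - 24 = 96.1538.
Tax revenue = t x Q_t = 24 x 6.3077 = 151.3846.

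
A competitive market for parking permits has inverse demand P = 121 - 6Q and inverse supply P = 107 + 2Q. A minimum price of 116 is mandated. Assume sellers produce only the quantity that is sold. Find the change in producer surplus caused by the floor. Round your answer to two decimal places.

3.74

Free-market equilibrium: 121 - 6Q = 107 + 2Q gives Q* = 1.75, P* = 110.5.
At the floor price 116, quantity demanded is (121 - 116)/6 = 0.8333; demand is the short side, so Q = 0.8333 trades at P = 116.
PS goes from (1/2)(1.75)(3.5) = 3.0625 to 6.8056 (computed as (116 - 107)(0.8333) - (1/2)(2)(0.8333)^2), a change of 3.7431.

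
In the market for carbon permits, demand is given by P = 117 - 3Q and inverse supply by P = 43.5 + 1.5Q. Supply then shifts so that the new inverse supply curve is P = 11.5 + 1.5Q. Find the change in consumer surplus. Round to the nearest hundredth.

424.30

Initial equilibrium: Q_0 = 16.3333, P_0 = 68; CS_0 = (1/2)(16.3333)(49) = 400.1667, PS_0 = (1/2)(16.3333)(24.5) = 200.0833.
New equilibrium: 117 - 3Q = 11.5 + 1.5Q gives Q_1 = 23.4444, P_1 = 46.6667; CS_1 = 824.463, PS_1 = 412.2315.
Change in consumer surplus = 824.463 - 400.1667 = 424.2963.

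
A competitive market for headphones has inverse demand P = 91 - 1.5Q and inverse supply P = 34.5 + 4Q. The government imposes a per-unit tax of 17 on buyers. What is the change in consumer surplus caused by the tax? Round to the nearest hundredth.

Pre-tax equilibrium: 91 - 1.5Q = 34.5 + 4Q gives Q* = 10.2727, P* = 75.5909.
A tax on buyers shifts demand down by 17: (91 - 17) - 1.5Q = 34.5 + 4Q, so Q_t = 7.1818. Buyers pay P_b = 80.2273; sellers receive P_s = P_b - 17 = 63.2273.
Consumers lose the trapezoid between P* and P_b out to Q_t plus the triangle from Q_t to Q*: change in CS = 38.6839 - 79.1467 = -40.4628.

-40.46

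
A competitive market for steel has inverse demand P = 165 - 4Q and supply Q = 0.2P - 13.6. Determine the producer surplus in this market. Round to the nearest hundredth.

Rewriting supply in inverse form: P = 68 + 5Q.
Set 165 - 4Q = 68 + 5Q, which gives 97 = 9Q, so Q* = 10.7778 and P* = 165 - 4(10.7778) = 121.8889.
The supply curve's price intercept is 68, so PS = (1/2)(Q*)(P* - 68) = (1/2)(10.7778)(53.8889) = 290.4012.

290.40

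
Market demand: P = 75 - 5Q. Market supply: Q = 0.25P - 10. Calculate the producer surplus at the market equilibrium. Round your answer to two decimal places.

30.25

Rewriting supply in inverse form: P = 40 + 4Q.
Setting demand equal to supply, 35 = 9Q, so Q* = 3.8889 and P* = 55.5556.
The supply curve's price intercept is 40, so PS = (1/2)(Q*)(P* - 40) = (1/2)(3.8889)(15.5556) = 30.2469.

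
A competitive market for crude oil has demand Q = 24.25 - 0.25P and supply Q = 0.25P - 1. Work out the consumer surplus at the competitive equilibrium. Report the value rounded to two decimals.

Rewriting demand in inverse form: P = 97 - 4Q.
Rewriting supply in inverse form: P = 4 + 4Q.
Equilibrium: 97 - 4Q = 4 + 4Q, so Q* = 11.625 and P* = 50.5.
The demand choke price is 97, so CS = (1/2)(Q*)(97 - P*) = (1/2)(11.625)(46.5) = 270.2812.

270.28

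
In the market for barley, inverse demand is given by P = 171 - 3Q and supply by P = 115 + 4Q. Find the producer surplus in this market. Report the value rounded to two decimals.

128.00

Set 171 - 3Q = 115 + 4Q, which gives 56 = 7Q, so Q* = 8 and P* = 171 - 3(8) = 147.
The supply curve's price intercept is 115, so PS = (1/2)(Q*)(P* - 115) = (1/2)(8)(32) = 128.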